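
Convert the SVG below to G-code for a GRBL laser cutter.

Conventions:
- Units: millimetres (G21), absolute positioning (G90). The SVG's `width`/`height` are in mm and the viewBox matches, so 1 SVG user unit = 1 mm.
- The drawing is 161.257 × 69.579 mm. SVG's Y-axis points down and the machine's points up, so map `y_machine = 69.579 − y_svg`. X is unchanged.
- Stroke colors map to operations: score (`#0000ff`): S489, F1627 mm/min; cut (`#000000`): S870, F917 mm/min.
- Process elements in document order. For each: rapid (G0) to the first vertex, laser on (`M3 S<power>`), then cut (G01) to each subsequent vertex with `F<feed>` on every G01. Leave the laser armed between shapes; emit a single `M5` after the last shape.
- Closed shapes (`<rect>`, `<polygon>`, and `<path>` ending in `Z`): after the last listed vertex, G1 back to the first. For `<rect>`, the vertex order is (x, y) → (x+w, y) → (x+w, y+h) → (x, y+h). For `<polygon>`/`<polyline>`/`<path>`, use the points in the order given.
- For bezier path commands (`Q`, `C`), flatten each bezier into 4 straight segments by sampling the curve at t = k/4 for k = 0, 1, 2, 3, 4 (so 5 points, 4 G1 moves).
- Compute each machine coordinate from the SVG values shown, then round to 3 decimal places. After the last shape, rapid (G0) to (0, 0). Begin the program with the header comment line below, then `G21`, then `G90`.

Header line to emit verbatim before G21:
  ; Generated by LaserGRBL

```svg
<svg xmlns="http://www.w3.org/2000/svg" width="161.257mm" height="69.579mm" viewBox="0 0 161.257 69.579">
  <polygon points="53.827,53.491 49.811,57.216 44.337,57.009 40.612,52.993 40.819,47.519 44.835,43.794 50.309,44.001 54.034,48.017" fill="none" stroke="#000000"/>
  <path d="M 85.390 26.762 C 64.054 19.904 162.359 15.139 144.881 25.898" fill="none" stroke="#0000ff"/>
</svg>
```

; Generated by LaserGRBL
G21
G90
G0 X53.827 Y16.088
M3 S870
G01 X49.811 Y12.363 F917
G01 X44.337 Y12.570 F917
G01 X40.612 Y16.586 F917
G01 X40.819 Y22.060 F917
G01 X44.835 Y25.785 F917
G01 X50.309 Y25.578 F917
G01 X54.034 Y21.562 F917
G01 X53.827 Y16.088 F917
G0 X85.390 Y42.817
M3 S489
G01 X88.142 Y47.358 F1627
G01 X113.689 Y49.855 F1627
G01 X139.959 Y49.049 F1627
G01 X144.881 Y43.681 F1627
M5
G0 X0.000 Y0.000

Since the viewBox matches the mm dimensions, user units are millimetres directly. The only transform is the Y-flip y_m = 69.579 − y_svg.

Shape 1 is a regular polygon drawn with `<polygon>`. Its stroke #000000 means cut at S870, F917. After flipping Y the toolpath is (53.827,16.088) → (49.811,12.363) → (44.337,12.570) → (40.612,16.586) → (40.819,22.060) → (44.835,25.785) → (50.309,25.578) → (54.034,21.562) → (53.827,16.088), returning to the start.

Shape 2 is a cubic bezier drawn with `<path>`. Its stroke #0000ff means score at S489, F1627. After flipping Y the toolpath is (85.390,42.817) → (88.142,47.358) → (113.689,49.855) → (139.959,49.049) → (144.881,43.681).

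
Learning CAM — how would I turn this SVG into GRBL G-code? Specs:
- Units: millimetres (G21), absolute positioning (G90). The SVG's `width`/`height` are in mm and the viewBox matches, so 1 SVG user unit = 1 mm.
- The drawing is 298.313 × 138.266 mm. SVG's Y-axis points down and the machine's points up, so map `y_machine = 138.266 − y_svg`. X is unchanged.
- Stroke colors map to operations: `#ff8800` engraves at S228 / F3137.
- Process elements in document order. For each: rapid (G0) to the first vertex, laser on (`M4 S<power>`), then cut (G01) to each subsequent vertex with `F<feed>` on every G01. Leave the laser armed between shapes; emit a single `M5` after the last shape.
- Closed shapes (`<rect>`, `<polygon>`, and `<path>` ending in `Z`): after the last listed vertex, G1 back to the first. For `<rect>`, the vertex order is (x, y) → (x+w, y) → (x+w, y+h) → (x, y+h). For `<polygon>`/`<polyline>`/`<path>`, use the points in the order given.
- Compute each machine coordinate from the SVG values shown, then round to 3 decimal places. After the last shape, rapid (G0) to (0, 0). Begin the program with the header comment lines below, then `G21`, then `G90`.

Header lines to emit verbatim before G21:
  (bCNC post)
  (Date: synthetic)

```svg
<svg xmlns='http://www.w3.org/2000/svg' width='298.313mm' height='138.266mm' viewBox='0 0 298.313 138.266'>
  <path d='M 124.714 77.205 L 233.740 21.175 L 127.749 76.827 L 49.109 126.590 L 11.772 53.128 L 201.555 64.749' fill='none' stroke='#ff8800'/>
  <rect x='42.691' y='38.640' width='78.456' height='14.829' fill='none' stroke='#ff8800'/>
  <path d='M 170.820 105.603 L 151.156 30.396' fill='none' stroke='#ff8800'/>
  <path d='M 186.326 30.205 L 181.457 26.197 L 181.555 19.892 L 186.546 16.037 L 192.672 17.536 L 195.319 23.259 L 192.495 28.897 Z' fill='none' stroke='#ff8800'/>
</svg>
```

(bCNC post)
(Date: synthetic)
G21
G90
G0 X124.714 Y61.061
M4 S228
G01 X233.740 Y117.091 F3137
G01 X127.749 Y61.439 F3137
G01 X49.109 Y11.676 F3137
G01 X11.772 Y85.138 F3137
G01 X201.555 Y73.517 F3137
G0 X42.691 Y99.626
M4 S228
G01 X121.147 Y99.626 F3137
G01 X121.147 Y84.797 F3137
G01 X42.691 Y84.797 F3137
G01 X42.691 Y99.626 F3137
G0 X170.820 Y32.663
M4 S228
G01 X151.156 Y107.870 F3137
G0 X186.326 Y108.061
M4 S228
G01 X181.457 Y112.069 F3137
G01 X181.555 Y118.374 F3137
G01 X186.546 Y122.229 F3137
G01 X192.672 Y120.730 F3137
G01 X195.319 Y115.007 F3137
G01 X192.495 Y109.369 F3137
G01 X186.326 Y108.061 F3137
M5
G0 X0.000 Y0.000

viewBox `0 0 298.313 138.266` with mm width/height → 1 unit = 1 mm. Flip: y_m = 138.266 − y_svg.

**Shape 1** — `<path>` open polyline, stroke `#ff8800` → engrave (S228, F3137). Machine vertices: (124.714,61.061) → (233.740,117.091) → (127.749,61.439) → (49.109,11.676) → (11.772,85.138) → (201.555,73.517). Open path.

**Shape 2** — `<rect>` rectangle, stroke `#ff8800` → engrave (S228, F3137). Machine vertices: (42.691,99.626) → (121.147,99.626) → (121.147,84.797) → (42.691,84.797) → (42.691,99.626). Closed: final G1 returns to the first vertex.

**Shape 3** — `<path>` line segment, stroke `#ff8800` → engrave (S228, F3137). Machine vertices: (170.820,32.663) → (151.156,107.870). Open path.

**Shape 4** — `<path>` regular polygon, stroke `#ff8800` → engrave (S228, F3137). Machine vertices: (186.326,108.061) → (181.457,112.069) → (181.555,118.374) → (186.546,122.229) → (192.672,120.730) → (195.319,115.007) → (192.495,109.369) → (186.326,108.061). Closed: final G1 returns to the first vertex.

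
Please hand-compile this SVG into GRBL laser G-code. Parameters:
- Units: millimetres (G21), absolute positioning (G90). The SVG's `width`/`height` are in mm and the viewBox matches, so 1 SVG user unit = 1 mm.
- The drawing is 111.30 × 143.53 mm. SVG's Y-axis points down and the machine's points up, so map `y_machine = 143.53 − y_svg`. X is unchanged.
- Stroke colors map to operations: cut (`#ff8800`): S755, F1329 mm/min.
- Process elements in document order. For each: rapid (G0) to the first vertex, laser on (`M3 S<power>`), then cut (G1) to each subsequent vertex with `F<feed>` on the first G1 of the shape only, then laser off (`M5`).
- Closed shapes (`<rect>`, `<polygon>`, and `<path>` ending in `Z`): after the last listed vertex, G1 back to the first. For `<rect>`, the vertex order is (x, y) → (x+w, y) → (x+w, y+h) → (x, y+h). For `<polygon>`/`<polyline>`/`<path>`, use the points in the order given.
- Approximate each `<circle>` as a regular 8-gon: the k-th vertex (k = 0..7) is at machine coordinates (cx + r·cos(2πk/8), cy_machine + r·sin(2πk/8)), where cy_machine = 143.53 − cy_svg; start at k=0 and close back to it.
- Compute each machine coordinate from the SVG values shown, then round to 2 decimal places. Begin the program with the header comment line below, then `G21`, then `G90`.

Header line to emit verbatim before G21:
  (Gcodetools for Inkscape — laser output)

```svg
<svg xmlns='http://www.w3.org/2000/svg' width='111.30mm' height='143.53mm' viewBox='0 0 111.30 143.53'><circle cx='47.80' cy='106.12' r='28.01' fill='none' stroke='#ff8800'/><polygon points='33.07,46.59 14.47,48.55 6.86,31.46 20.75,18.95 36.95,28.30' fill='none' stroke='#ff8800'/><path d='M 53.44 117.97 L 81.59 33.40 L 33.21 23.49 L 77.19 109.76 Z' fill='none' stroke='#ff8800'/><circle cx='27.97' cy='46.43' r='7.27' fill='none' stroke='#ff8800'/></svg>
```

Since the viewBox matches the mm dimensions, user units are millimetres directly. The only transform is the Y-flip y_m = 143.53 − y_svg.

Shape 1 is a circle drawn with `<circle>`. Its stroke #ff8800 means cut at S755, F1329. After flipping Y the toolpath is (75.81,37.41) → (67.61,57.22) → (47.80,65.42) → (27.99,57.22) → (19.79,37.41) → (27.99,17.60) → (47.80,9.40) → (67.61,17.60) → (75.81,37.41), returning to the start.

Shape 2 is a regular polygon drawn with `<polygon>`. Its stroke #ff8800 means cut at S755, F1329. After flipping Y the toolpath is (33.07,96.94) → (14.47,94.98) → (6.86,112.07) → (20.75,124.58) → (36.95,115.23) → (33.07,96.94), returning to the start.

Shape 3 is a closed polygon drawn with `<path>`. Its stroke #ff8800 means cut at S755, F1329. After flipping Y the toolpath is (53.44,25.56) → (81.59,110.13) → (33.21,120.04) → (77.19,33.77) → (53.44,25.56), returning to the start.

Shape 4 is a circle drawn with `<circle>`. Its stroke #ff8800 means cut at S755, F1329. After flipping Y the toolpath is (35.24,97.10) → (33.11,102.24) → (27.97,104.37) → (22.83,102.24) → (20.70,97.10) → (22.83,91.96) → (27.97,89.83) → (33.11,91.96) → (35.24,97.10), returning to the start.

(Gcodetools for Inkscape — laser output)
G21
G90
G0 X75.81 Y37.41
M3 S755
G1 X67.61 Y57.22 F1329
G1 X47.80 Y65.42
G1 X27.99 Y57.22
G1 X19.79 Y37.41
G1 X27.99 Y17.60
G1 X47.80 Y9.40
G1 X67.61 Y17.60
G1 X75.81 Y37.41
M5
G0 X33.07 Y96.94
M3 S755
G1 X14.47 Y94.98 F1329
G1 X6.86 Y112.07
G1 X20.75 Y124.58
G1 X36.95 Y115.23
G1 X33.07 Y96.94
M5
G0 X53.44 Y25.56
M3 S755
G1 X81.59 Y110.13 F1329
G1 X33.21 Y120.04
G1 X77.19 Y33.77
G1 X53.44 Y25.56
M5
G0 X35.24 Y97.10
M3 S755
G1 X33.11 Y102.24 F1329
G1 X27.97 Y104.37
G1 X22.83 Y102.24
G1 X20.70 Y97.10
G1 X22.83 Y91.96
G1 X27.97 Y89.83
G1 X33.11 Y91.96
G1 X35.24 Y97.10
M5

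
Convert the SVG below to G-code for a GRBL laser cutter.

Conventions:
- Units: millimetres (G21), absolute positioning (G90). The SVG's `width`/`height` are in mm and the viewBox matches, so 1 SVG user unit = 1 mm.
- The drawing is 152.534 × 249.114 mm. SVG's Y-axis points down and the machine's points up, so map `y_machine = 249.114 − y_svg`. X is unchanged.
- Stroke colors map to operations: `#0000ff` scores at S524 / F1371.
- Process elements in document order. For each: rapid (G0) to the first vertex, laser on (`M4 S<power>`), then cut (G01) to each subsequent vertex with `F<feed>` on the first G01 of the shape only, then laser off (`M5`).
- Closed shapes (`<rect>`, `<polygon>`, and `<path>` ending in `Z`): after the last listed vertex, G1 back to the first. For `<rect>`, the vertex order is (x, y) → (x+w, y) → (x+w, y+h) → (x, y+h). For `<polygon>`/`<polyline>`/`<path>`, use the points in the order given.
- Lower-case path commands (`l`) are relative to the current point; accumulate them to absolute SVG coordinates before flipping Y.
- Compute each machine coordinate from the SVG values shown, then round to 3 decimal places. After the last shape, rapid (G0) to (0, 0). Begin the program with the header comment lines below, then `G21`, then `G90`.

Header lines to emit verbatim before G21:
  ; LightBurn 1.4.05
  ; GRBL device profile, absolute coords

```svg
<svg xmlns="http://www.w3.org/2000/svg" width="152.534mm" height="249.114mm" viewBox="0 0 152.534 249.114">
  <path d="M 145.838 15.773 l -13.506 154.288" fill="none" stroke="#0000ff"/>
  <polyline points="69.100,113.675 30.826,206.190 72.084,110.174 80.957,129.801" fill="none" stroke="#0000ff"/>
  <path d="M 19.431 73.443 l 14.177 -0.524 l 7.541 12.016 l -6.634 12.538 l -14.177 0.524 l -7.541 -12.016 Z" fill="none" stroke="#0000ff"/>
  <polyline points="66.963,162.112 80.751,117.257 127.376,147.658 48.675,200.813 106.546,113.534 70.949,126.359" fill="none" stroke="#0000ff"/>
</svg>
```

; LightBurn 1.4.05
; GRBL device profile, absolute coords
G21
G90
G0 X145.838 Y233.341
M4 S524
G01 X132.332 Y79.053 F1371
M5
G0 X69.100 Y135.439
M4 S524
G01 X30.826 Y42.924 F1371
G01 X72.084 Y138.940
G01 X80.957 Y119.313
M5
G0 X19.431 Y175.671
M4 S524
G01 X33.608 Y176.195 F1371
G01 X41.149 Y164.179
G01 X34.515 Y151.641
G01 X20.338 Y151.117
G01 X12.797 Y163.133
G01 X19.431 Y175.671
M5
G0 X66.963 Y87.002
M4 S524
G01 X80.751 Y131.857 F1371
G01 X127.376 Y101.456
G01 X48.675 Y48.301
G01 X106.546 Y135.580
G01 X70.949 Y122.755
M5
G0 X0.000 Y0.000

1 u = 1 mm; y_m = 249.114 − y.

[1] `<path>` line segment, #0000ff→score S524 F1371: (145.838,233.341) → (132.332,79.053)

[2] `<polyline>` open polyline, #0000ff→score S524 F1371: (69.100,135.439) → (30.826,42.924) → (72.084,138.940) → (80.957,119.313)

[3] `<path>` regular polygon, #0000ff→score S524 F1371: (19.431,175.671) → (33.608,176.195) → (41.149,164.179) → (34.515,151.641) → (20.338,151.117) → (12.797,163.133) → (19.431,175.671) (closed)

[4] `<polyline>` open polyline, #0000ff→score S524 F1371: (66.963,87.002) → (80.751,131.857) → (127.376,101.456) → (48.675,48.301) → (106.546,135.580) → (70.949,122.755)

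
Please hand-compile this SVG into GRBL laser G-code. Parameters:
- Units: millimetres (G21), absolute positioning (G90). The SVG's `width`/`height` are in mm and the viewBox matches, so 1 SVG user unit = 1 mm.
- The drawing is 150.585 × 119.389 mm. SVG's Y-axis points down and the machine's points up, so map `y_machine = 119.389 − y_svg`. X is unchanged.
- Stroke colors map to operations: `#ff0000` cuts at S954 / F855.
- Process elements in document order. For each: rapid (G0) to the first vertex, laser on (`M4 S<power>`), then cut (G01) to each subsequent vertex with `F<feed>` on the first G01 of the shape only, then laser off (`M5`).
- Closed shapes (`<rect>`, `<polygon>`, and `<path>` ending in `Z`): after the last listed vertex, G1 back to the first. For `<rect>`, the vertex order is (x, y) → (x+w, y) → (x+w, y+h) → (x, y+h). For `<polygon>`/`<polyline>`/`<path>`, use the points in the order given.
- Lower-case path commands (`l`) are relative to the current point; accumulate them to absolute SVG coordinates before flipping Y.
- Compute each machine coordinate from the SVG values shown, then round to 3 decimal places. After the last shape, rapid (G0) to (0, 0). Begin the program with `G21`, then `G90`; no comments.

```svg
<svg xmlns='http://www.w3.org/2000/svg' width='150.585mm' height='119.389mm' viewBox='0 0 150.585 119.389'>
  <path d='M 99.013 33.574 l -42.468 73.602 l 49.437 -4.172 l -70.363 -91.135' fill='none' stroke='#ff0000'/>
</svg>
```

G21
G90
G0 X99.013 Y85.815
M4 S954
G01 X56.545 Y12.213 F855
G01 X105.982 Y16.385
G01 X35.619 Y107.520
M5
G0 X0.000 Y0.000

viewBox `0 0 150.585 119.389` with mm width/height → 1 unit = 1 mm. Flip: y_m = 119.389 − y_svg.

**Shape 1** — `<path>` open polyline, stroke `#ff0000` → cut (S954, F855). Machine vertices: (99.013,85.815) → (56.545,12.213) → (105.982,16.385) → (35.619,107.520). Open path.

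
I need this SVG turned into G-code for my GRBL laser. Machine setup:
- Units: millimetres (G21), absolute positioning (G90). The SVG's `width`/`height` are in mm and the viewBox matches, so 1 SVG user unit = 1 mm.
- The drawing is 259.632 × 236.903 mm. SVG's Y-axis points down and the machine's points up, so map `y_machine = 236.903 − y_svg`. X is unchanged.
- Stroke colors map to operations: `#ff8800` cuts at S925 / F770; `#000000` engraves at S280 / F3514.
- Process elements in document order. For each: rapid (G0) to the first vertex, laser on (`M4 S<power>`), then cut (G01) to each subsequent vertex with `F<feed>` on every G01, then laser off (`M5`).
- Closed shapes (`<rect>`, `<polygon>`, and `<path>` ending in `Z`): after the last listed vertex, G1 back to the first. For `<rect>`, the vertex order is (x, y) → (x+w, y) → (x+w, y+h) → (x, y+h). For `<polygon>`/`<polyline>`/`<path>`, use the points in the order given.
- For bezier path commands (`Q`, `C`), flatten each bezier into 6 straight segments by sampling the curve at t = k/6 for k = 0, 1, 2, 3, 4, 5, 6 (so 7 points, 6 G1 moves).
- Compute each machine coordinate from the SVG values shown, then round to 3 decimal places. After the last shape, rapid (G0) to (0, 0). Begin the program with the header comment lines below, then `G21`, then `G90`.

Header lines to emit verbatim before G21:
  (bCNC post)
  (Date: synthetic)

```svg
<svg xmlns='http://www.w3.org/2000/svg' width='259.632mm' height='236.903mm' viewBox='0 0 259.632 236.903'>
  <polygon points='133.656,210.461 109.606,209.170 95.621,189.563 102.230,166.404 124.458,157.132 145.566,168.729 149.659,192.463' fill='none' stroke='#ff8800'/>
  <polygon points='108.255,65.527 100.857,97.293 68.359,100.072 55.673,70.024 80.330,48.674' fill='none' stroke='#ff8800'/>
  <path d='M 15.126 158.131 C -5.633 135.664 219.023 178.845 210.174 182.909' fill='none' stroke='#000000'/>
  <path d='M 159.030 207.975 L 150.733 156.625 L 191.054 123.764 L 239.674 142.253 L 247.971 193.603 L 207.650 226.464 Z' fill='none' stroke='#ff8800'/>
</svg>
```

(bCNC post)
(Date: synthetic)
G21
G90
G0 X133.656 Y26.442
M4 S925
G01 X109.606 Y27.733 F770
G01 X95.621 Y47.340 F770
G01 X102.230 Y70.499 F770
G01 X124.458 Y79.771 F770
G01 X145.566 Y68.174 F770
G01 X149.659 Y44.440 F770
G01 X133.656 Y26.442 F770
M5
G0 X108.255 Y171.376
M4 S925
G01 X100.857 Y139.610 F770
G01 X68.359 Y136.831 F770
G01 X55.673 Y166.879 F770
G01 X80.330 Y188.229 F770
G01 X108.255 Y171.376 F770
M5
G0 X15.126 Y78.772
M4 S280
G01 X22.981 Y85.020 F3514
G01 X58.434 Y83.237 F3514
G01 X108.184 Y76.332 F3514
G01 X158.926 Y67.217 F3514
G01 X197.357 Y58.801 F3514
G01 X210.174 Y53.994 F3514
M5
G0 X159.030 Y28.928
M4 S925
G01 X150.733 Y80.278 F770
G01 X191.054 Y113.139 F770
G01 X239.674 Y94.650 F770
G01 X247.971 Y43.300 F770
G01 X207.650 Y10.439 F770
G01 X159.030 Y28.928 F770
M5
G0 X0.000 Y0.000

Since the viewBox matches the mm dimensions, user units are millimetres directly. The only transform is the Y-flip y_m = 236.903 − y_svg.

Shape 1 is a regular polygon drawn with `<polygon>`. Its stroke #ff8800 means cut at S925, F770. After flipping Y the toolpath is (133.656,26.442) → (109.606,27.733) → (95.621,47.340) → (102.230,70.499) → (124.458,79.771) → (145.566,68.174) → (149.659,44.440) → (133.656,26.442), returning to the start.

Shape 2 is a regular polygon drawn with `<polygon>`. Its stroke #ff8800 means cut at S925, F770. After flipping Y the toolpath is (108.255,171.376) → (100.857,139.610) → (68.359,136.831) → (55.673,166.879) → (80.330,188.229) → (108.255,171.376), returning to the start.

Shape 3 is a cubic bezier drawn with `<path>`. Its stroke #000000 means engrave at S280, F3514. After flipping Y the toolpath is (15.126,78.772) → (22.981,85.020) → (58.434,83.237) → (108.184,76.332) → (158.926,67.217) → (197.357,58.801) → (210.174,53.994).

Shape 4 is a regular polygon drawn with `<path>`. Its stroke #ff8800 means cut at S925, F770. After flipping Y the toolpath is (159.030,28.928) → (150.733,80.278) → (191.054,113.139) → (239.674,94.650) → (247.971,43.300) → (207.650,10.439) → (159.030,28.928), returning to the start.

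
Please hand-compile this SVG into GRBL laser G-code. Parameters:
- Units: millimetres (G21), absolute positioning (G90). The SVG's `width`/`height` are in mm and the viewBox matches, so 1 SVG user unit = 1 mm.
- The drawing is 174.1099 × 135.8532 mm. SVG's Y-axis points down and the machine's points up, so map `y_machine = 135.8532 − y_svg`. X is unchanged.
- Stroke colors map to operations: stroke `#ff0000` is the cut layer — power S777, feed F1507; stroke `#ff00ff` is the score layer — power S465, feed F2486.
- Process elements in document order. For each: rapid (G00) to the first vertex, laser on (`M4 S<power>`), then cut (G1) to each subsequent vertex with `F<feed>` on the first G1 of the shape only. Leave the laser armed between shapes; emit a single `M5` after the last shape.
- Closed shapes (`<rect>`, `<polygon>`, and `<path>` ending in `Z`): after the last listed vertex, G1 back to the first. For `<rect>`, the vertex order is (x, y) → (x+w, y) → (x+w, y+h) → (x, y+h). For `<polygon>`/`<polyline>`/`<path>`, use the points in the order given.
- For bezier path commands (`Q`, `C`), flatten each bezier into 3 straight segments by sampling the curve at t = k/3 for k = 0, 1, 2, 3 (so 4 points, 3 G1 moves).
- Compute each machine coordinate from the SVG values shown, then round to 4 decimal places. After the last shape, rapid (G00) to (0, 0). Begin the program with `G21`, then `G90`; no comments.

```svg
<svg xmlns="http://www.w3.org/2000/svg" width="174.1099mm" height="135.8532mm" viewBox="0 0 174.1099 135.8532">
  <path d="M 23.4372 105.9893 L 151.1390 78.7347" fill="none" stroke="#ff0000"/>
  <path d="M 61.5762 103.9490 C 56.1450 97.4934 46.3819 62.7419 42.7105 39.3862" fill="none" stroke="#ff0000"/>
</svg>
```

G21
G90
G00 X23.4372 Y29.8639
M4 S777
G1 X151.1390 Y57.1185 F1507
G00 X61.5762 Y31.9042
M4 S777
G1 X55.0871 Y46.3217 F1507
G1 X48.0264 Y70.7828
G1 X42.7105 Y96.4670
M5
G00 X0.0000 Y0.0000

1 u = 1 mm; y_m = 135.8532 − y.

[1] `<path>` line segment, #ff0000→cut S777 F1507: (23.4372,29.8639) → (151.1390,57.1185)

[2] `<path>` cubic bezier, #ff0000→cut S777 F1507: (61.5762,31.9042) → (55.0871,46.3217) → (48.0264,70.7828) → (42.7105,96.4670)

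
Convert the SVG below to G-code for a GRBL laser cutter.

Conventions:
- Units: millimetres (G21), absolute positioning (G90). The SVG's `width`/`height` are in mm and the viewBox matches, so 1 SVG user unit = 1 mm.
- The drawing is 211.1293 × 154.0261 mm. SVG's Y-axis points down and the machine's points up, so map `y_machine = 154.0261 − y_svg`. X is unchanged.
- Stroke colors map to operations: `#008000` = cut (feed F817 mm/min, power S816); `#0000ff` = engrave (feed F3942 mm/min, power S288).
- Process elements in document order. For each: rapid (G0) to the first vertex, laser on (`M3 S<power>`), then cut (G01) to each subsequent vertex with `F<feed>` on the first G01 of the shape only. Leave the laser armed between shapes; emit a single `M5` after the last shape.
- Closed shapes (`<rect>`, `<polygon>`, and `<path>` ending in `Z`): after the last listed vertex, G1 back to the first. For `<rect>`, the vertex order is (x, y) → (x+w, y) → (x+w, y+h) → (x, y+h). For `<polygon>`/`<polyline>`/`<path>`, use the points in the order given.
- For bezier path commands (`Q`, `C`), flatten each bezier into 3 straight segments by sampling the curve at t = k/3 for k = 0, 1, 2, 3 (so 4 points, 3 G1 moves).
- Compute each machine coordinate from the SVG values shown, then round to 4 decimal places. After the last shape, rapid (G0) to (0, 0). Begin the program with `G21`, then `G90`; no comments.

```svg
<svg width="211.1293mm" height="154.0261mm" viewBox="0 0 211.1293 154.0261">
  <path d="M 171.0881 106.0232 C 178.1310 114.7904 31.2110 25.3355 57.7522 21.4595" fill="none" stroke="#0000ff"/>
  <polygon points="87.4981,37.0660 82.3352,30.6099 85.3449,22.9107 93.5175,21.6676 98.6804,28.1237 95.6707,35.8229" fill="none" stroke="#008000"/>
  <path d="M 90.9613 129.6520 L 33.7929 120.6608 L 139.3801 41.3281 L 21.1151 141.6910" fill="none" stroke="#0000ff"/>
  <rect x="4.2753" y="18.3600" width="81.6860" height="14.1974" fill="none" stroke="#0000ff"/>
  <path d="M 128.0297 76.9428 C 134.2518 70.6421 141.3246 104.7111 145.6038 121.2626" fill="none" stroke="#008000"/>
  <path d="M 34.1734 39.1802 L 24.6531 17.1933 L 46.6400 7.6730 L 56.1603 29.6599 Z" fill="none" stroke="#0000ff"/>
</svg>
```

viewBox `0 0 211.1293 154.0261` with mm width/height → 1 unit = 1 mm. Flip: y_m = 154.0261 − y_svg.

**Shape 1** — `<path>` cubic bezier, stroke `#0000ff` → engrave (S288, F3942). Control points (SVG): P0=(171.0881,106.0232), P1=(178.1310,114.7904), P2=(31.2110,25.3355), P3=(57.7522,21.4595); sampled at t=k/3. Machine vertices: (171.0881,48.0029) → (138.9369,65.1690) → (76.9046,106.9717) → (57.7522,132.5666). Open path.

**Shape 2** — `<polygon>` regular polygon, stroke `#008000` → cut (S816, F817). Machine vertices: (87.4981,116.9601) → (82.3352,123.4162) → (85.3449,131.1154) → (93.5175,132.3585) → (98.6804,125.9024) → (95.6707,118.2032) → (87.4981,116.9601). Closed: final G1 returns to the first vertex.

**Shape 3** — `<path>` open polyline, stroke `#0000ff` → engrave (S288, F3942). Machine vertices: (90.9613,24.3741) → (33.7929,33.3653) → (139.3801,112.6980) → (21.1151,12.3351). Open path.

**Shape 4** — `<rect>` rectangle, stroke `#0000ff` → engrave (S288, F3942). Machine vertices: (4.2753,135.6661) → (85.9613,135.6661) → (85.9613,121.4687) → (4.2753,121.4687) → (4.2753,135.6661). Closed: final G1 returns to the first vertex.

**Shape 5** — `<path>` cubic bezier, stroke `#008000` → cut (S816, F817). Control points (SVG): P0=(128.0297,76.9428), P1=(134.2518,70.6421), P2=(141.3246,104.7111), P3=(145.6038,121.2626); sampled at t=k/3. Machine vertices: (128.0297,77.0833) → (134.4004,72.0714) → (140.5284,53.0102) → (145.6038,32.7635). Open path.

**Shape 6** — `<path>` regular polygon, stroke `#0000ff` → engrave (S288, F3942). Machine vertices: (34.1734,114.8459) → (24.6531,136.8328) → (46.6400,146.3531) → (56.1603,124.3662) → (34.1734,114.8459). Closed: final G1 returns to the first vertex.

G21
G90
G0 X171.0881 Y48.0029
M3 S288
G01 X138.9369 Y65.1690 F3942
G01 X76.9046 Y106.9717
G01 X57.7522 Y132.5666
G0 X87.4981 Y116.9601
M3 S816
G01 X82.3352 Y123.4162 F817
G01 X85.3449 Y131.1154
G01 X93.5175 Y132.3585
G01 X98.6804 Y125.9024
G01 X95.6707 Y118.2032
G01 X87.4981 Y116.9601
G0 X90.9613 Y24.3741
M3 S288
G01 X33.7929 Y33.3653 F3942
G01 X139.3801 Y112.6980
G01 X21.1151 Y12.3351
G0 X4.2753 Y135.6661
M3 S288
G01 X85.9613 Y135.6661 F3942
G01 X85.9613 Y121.4687
G01 X4.2753 Y121.4687
G01 X4.2753 Y135.6661
G0 X128.0297 Y77.0833
M3 S816
G01 X134.4004 Y72.0714 F817
G01 X140.5284 Y53.0102
G01 X145.6038 Y32.7635
G0 X34.1734 Y114.8459
M3 S288
G01 X24.6531 Y136.8328 F3942
G01 X46.6400 Y146.3531
G01 X56.1603 Y124.3662
G01 X34.1734 Y114.8459
M5
G0 X0.0000 Y0.0000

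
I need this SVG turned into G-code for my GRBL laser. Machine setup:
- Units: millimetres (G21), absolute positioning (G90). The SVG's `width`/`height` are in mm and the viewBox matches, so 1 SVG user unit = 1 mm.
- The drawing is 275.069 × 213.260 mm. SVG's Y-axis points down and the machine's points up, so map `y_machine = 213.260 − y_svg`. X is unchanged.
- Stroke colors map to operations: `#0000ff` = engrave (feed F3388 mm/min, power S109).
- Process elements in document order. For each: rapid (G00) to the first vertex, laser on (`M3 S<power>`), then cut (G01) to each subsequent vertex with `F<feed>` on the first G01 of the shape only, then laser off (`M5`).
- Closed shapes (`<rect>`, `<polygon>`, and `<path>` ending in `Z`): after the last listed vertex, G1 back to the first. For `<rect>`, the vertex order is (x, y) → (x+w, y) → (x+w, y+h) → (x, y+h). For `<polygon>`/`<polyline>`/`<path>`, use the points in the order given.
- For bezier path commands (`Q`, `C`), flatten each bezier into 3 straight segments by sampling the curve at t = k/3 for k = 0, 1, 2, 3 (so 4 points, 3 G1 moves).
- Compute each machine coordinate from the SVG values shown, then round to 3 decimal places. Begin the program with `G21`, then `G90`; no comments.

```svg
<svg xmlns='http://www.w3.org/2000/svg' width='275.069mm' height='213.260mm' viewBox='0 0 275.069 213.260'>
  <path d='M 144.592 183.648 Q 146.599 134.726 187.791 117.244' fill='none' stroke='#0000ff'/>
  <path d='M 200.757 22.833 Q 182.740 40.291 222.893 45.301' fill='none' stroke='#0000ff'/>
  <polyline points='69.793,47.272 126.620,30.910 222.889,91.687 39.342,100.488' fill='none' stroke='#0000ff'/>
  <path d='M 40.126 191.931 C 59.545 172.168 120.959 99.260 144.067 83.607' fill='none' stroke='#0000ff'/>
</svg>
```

G21
G90
G00 X144.592 Y29.612
M3 S109
G01 X150.284 Y58.733 F3388
G01 X164.684 Y80.868
G01 X187.791 Y96.016
M5
G00 X200.757 Y190.427
M3 S109
G01 X195.209 Y180.171 F3388
G01 X202.588 Y172.682
G01 X222.893 Y167.959
M5
G00 X69.793 Y165.988
M3 S109
G01 X126.620 Y182.350 F3388
G01 X222.889 Y121.573
G01 X39.342 Y112.772
M5
G00 X40.126 Y21.329
M3 S109
G01 X70.569 Y54.718 F3388
G01 X111.164 Y99.004
G01 X144.067 Y129.653
M5

1 u = 1 mm; y_m = 213.260 − y.

[1] `<path>` quadratic bezier, #0000ff→engrave S109 F3388: (144.592,29.612) → (150.284,58.733) → (164.684,80.868) → (187.791,96.016)

[2] `<path>` quadratic bezier, #0000ff→engrave S109 F3388: (200.757,190.427) → (195.209,180.171) → (202.588,172.682) → (222.893,167.959)

[3] `<polyline>` open polyline, #0000ff→engrave S109 F3388: (69.793,165.988) → (126.620,182.350) → (222.889,121.573) → (39.342,112.772)

[4] `<path>` cubic bezier, #0000ff→engrave S109 F3388: (40.126,21.329) → (70.569,54.718) → (111.164,99.004) → (144.067,129.653)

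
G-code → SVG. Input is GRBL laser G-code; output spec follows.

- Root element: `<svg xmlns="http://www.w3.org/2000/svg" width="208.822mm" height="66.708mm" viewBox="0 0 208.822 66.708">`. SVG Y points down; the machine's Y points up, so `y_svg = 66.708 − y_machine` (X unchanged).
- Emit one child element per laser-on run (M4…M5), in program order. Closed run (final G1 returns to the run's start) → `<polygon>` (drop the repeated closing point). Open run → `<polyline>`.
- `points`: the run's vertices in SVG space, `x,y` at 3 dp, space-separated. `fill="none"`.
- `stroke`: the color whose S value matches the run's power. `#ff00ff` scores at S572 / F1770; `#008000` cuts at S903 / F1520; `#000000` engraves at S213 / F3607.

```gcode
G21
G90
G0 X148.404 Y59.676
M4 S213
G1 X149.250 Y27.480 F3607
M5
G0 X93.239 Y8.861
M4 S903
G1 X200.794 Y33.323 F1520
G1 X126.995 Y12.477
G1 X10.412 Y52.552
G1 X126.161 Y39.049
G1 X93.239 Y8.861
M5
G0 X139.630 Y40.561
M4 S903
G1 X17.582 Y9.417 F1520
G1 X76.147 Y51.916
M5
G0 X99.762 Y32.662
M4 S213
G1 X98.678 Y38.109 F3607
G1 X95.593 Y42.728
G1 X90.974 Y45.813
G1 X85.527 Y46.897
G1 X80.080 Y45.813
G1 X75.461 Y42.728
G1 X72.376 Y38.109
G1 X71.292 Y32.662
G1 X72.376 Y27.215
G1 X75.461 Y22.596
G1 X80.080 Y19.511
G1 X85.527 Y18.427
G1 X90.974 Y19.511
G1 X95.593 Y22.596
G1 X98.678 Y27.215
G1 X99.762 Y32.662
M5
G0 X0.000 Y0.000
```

y_svg = 66.708 − y_m.

[1] S213→`#000000` (engrave); open run; points: 148.404,7.032 149.250,39.228

[2] S903→`#008000` (cut); closed run; points: 93.239,57.847 200.794,33.385 126.995,54.231 10.412,14.156 126.161,27.659

[3] S903→`#008000` (cut); open run; points: 139.630,26.147 17.582,57.291 76.147,14.792

[4] S213→`#000000` (engrave); closed run; points: 99.762,34.046 98.678,28.599 95.593,23.980 90.974,20.895 85.527,19.811 80.080,20.895 75.461,23.980 72.376,28.599 71.292,34.046 72.376,39.493 75.461,44.112 80.080,47.197 85.527,48.281 90.974,47.197 95.593,44.112 98.678,39.493

<svg xmlns="http://www.w3.org/2000/svg" width="208.822mm" height="66.708mm" viewBox="0 0 208.822 66.708">
  <polyline points="148.404,7.032 149.250,39.228" fill="none" stroke="#000000"/>
  <polygon points="93.239,57.847 200.794,33.385 126.995,54.231 10.412,14.156 126.161,27.659" fill="none" stroke="#008000"/>
  <polyline points="139.630,26.147 17.582,57.291 76.147,14.792" fill="none" stroke="#008000"/>
  <polygon points="99.762,34.046 98.678,28.599 95.593,23.980 90.974,20.895 85.527,19.811 80.080,20.895 75.461,23.980 72.376,28.599 71.292,34.046 72.376,39.493 75.461,44.112 80.080,47.197 85.527,48.281 90.974,47.197 95.593,44.112 98.678,39.493" fill="none" stroke="#000000"/>
</svg>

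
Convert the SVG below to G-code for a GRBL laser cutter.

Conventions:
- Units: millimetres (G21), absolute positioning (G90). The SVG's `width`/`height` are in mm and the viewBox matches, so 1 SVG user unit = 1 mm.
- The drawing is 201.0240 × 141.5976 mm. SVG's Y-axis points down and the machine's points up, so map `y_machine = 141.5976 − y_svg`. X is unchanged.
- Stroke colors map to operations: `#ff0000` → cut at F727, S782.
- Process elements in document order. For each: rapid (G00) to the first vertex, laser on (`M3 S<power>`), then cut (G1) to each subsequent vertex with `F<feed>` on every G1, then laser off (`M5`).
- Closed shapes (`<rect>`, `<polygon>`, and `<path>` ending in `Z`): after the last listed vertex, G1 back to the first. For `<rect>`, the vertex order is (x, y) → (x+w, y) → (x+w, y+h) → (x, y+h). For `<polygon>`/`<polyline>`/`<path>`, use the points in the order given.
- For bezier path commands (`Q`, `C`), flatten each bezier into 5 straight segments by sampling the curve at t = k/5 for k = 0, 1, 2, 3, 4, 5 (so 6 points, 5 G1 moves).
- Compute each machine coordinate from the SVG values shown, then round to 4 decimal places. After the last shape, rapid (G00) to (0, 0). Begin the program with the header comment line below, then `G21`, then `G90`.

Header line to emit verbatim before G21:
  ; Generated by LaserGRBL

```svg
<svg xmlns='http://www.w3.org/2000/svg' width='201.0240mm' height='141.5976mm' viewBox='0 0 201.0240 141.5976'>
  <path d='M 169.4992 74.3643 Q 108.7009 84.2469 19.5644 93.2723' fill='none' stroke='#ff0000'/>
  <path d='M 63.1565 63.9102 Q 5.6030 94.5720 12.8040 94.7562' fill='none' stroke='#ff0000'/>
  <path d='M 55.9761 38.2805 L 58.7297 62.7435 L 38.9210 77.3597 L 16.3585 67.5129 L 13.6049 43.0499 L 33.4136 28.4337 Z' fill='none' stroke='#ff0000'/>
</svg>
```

Since the viewBox matches the mm dimensions, user units are millimetres directly. The only transform is the Y-flip y_m = 141.5976 − y_svg.

Shape 1 is a quadratic bezier drawn with `<path>`. Its stroke #ff0000 means cut at S782, F727. After flipping Y the toolpath is (169.4992,67.2333) → (144.0464,63.3145) → (116.3264,59.4644) → (86.3395,55.6828) → (54.0855,51.9697) → (19.5644,48.3253).

Shape 2 is a quadratic bezier drawn with `<path>`. Its stroke #ff0000 means cut at S782, F727. After flipping Y the toolpath is (63.1565,77.6874) → (42.7253,66.6418) → (27.4744,58.0344) → (17.4039,51.8652) → (12.5138,48.1342) → (12.8040,46.8414).

Shape 3 is a regular polygon drawn with `<path>`. Its stroke #ff0000 means cut at S782, F727. After flipping Y the toolpath is (55.9761,103.3171) → (58.7297,78.8541) → (38.9210,64.2379) → (16.3585,74.0847) → (13.6049,98.5477) → (33.4136,113.1639) → (55.9761,103.3171), returning to the start.

; Generated by LaserGRBL
G21
G90
G00 X169.4992 Y67.2333
M3 S782
G1 X144.0464 Y63.3145 F727
G1 X116.3264 Y59.4644 F727
G1 X86.3395 Y55.6828 F727
G1 X54.0855 Y51.9697 F727
G1 X19.5644 Y48.3253 F727
M5
G00 X63.1565 Y77.6874
M3 S782
G1 X42.7253 Y66.6418 F727
G1 X27.4744 Y58.0344 F727
G1 X17.4039 Y51.8652 F727
G1 X12.5138 Y48.1342 F727
G1 X12.8040 Y46.8414 F727
M5
G00 X55.9761 Y103.3171
M3 S782
G1 X58.7297 Y78.8541 F727
G1 X38.9210 Y64.2379 F727
G1 X16.3585 Y74.0847 F727
G1 X13.6049 Y98.5477 F727
G1 X33.4136 Y113.1639 F727
G1 X55.9761 Y103.3171 F727
M5
G00 X0.0000 Y0.0000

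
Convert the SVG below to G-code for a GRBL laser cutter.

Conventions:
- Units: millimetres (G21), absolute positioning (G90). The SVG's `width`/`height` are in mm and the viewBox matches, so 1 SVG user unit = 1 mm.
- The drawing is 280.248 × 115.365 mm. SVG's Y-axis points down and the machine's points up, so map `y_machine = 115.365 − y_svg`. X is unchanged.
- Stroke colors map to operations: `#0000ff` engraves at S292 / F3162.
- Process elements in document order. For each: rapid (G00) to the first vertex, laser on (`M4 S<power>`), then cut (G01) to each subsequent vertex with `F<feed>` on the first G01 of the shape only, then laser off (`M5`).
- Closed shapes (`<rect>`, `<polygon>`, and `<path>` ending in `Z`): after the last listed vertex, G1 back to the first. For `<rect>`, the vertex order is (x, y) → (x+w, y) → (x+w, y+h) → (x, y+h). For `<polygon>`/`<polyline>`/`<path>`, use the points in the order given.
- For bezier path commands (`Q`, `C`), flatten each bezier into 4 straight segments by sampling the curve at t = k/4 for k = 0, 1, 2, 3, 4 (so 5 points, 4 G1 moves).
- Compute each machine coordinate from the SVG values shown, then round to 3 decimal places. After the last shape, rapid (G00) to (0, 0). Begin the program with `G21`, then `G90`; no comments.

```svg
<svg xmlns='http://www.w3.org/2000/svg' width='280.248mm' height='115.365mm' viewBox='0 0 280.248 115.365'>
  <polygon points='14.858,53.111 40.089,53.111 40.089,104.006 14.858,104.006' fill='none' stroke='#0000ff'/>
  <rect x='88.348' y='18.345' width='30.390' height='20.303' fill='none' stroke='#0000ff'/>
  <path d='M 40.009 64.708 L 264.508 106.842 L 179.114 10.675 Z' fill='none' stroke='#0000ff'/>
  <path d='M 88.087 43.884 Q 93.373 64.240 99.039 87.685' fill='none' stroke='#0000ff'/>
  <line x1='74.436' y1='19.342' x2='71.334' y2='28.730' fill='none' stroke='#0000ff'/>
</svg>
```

G21
G90
G00 X14.858 Y62.254
M4 S292
G01 X40.089 Y62.254 F3162
G01 X40.089 Y11.359
G01 X14.858 Y11.359
G01 X14.858 Y62.254
M5
G00 X88.348 Y97.020
M4 S292
G01 X118.738 Y97.020 F3162
G01 X118.738 Y76.717
G01 X88.348 Y76.717
G01 X88.348 Y97.020
M5
G00 X40.009 Y50.657
M4 S292
G01 X264.508 Y8.523 F3162
G01 X179.114 Y104.690
G01 X40.009 Y50.657
M5
G00 X88.087 Y71.481
M4 S292
G01 X90.754 Y61.110 F3162
G01 X93.468 Y50.353
G01 X96.230 Y39.209
G01 X99.039 Y27.680
M5
G00 X74.436 Y96.023
M4 S292
G01 X71.334 Y86.635 F3162
M5
G00 X0.000 Y0.000

Since the viewBox matches the mm dimensions, user units are millimetres directly. The only transform is the Y-flip y_m = 115.365 − y_svg.

Shape 1 is a rectangle drawn with `<polygon>`. Its stroke #0000ff means engrave at S292, F3162. After flipping Y the toolpath is (14.858,62.254) → (40.089,62.254) → (40.089,11.359) → (14.858,11.359) → (14.858,62.254), returning to the start.

Shape 2 is a rectangle drawn with `<rect>`. Its stroke #0000ff means engrave at S292, F3162. After flipping Y the toolpath is (88.348,97.020) → (118.738,97.020) → (118.738,76.717) → (88.348,76.717) → (88.348,97.020), returning to the start.

Shape 3 is a closed polygon drawn with `<path>`. Its stroke #0000ff means engrave at S292, F3162. After flipping Y the toolpath is (40.009,50.657) → (264.508,8.523) → (179.114,104.690) → (40.009,50.657), returning to the start.

Shape 4 is a quadratic bezier drawn with `<path>`. Its stroke #0000ff means engrave at S292, F3162. After flipping Y the toolpath is (88.087,71.481) → (90.754,61.110) → (93.468,50.353) → (96.230,39.209) → (99.039,27.680).

Shape 5 is a line segment drawn with `<line>`. Its stroke #0000ff means engrave at S292, F3162. After flipping Y the toolpath is (74.436,96.023) → (71.334,86.635).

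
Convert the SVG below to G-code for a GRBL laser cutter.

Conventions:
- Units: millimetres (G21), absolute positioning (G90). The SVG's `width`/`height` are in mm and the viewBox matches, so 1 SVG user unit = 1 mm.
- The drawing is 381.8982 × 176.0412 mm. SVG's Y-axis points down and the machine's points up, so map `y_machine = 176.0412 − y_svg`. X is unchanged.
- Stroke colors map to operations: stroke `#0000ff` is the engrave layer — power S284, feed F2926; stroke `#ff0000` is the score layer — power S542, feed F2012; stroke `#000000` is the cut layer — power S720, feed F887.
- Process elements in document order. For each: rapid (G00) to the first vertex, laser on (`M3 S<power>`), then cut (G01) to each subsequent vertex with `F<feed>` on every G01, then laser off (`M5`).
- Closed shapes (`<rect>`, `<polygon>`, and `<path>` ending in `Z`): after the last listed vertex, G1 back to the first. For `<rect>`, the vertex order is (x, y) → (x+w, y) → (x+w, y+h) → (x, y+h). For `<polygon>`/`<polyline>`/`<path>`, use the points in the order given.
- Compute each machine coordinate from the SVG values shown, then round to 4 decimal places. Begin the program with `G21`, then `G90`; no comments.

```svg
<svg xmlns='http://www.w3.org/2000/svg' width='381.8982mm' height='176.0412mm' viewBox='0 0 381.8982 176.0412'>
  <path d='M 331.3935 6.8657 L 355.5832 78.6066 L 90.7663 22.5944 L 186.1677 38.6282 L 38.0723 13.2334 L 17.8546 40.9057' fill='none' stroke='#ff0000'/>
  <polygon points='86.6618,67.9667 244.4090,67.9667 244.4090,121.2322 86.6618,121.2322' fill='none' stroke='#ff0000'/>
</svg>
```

G21
G90
G00 X331.3935 Y169.1755
M3 S542
G01 X355.5832 Y97.4346 F2012
G01 X90.7663 Y153.4468 F2012
G01 X186.1677 Y137.4130 F2012
G01 X38.0723 Y162.8078 F2012
G01 X17.8546 Y135.1355 F2012
M5
G00 X86.6618 Y108.0745
M3 S542
G01 X244.4090 Y108.0745 F2012
G01 X244.4090 Y54.8090 F2012
G01 X86.6618 Y54.8090 F2012
G01 X86.6618 Y108.0745 F2012
M5

1 u = 1 mm; y_m = 176.0412 − y.

[1] `<path>` open polyline, #ff0000→score S542 F2012: (331.3935,169.1755) → (355.5832,97.4346) → (90.7663,153.4468) → (186.1677,137.4130) → (38.0723,162.8078) → (17.8546,135.1355)

[2] `<polygon>` rectangle, #ff0000→score S542 F2012: (86.6618,108.0745) → (244.4090,108.0745) → (244.4090,54.8090) → (86.6618,54.8090) → (86.6618,108.0745) (closed)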